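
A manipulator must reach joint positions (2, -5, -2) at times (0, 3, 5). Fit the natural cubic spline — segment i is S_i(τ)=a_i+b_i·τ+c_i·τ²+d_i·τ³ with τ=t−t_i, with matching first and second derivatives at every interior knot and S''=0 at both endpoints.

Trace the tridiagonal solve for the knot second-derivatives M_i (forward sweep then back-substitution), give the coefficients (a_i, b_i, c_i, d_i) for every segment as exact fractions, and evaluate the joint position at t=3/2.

Δ: Δ0=-7/3, Δ1=3/2
row 1: diag=10, rhs=23; c'=1/5, d'=23/10
back: M1=23/10
M: M0=0, M1=23/10, M2=0
seg 0: a=2, c=M0/2=0, d=(M1−M0)/(6·3)=23/180, b=Δ0−h0·(2M0+M1)/6=-209/60
seg 1: a=-5, c=M1/2=23/20, d=(M2−M1)/(6·2)=-23/120, b=Δ1−h1·(2M1+M2)/6=-1/30
t_q=3/2 → seg 0, τ=3/2; S=2+-209/60·τ+0·τ²+23/180·τ³=-447/160

  seg 0: a=2 b=-209/60 c=0 d=23/180
  seg 1: a=-5 b=-1/30 c=23/20 d=-23/120
S(3/2) = -447/160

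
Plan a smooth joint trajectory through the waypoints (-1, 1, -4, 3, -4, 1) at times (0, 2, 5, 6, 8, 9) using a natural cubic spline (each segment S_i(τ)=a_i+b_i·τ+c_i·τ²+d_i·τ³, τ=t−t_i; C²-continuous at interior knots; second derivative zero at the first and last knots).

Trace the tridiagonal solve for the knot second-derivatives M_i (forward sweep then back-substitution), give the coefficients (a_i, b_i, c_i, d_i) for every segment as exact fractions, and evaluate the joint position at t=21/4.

Δ: Δ0=1, Δ1=-5/3, Δ2=7, Δ3=-7/2, Δ4=5
row 1: diag=10, rhs=-16; c'=3/10, d'=-8/5
row 2: denom=8−3·3/10=71/10; d'=(52−3·-8/5)/(71/10)=8
row 3: denom=6−1·10/71=416/71; d'=(-63−1·8)/(416/71)=-5041/416
row 4: denom=6−2·71/208=553/104; d'=(51−2·-5041/416)/(553/104)=15649/1106
back: M4=15649/1106
back: M3=-5041/416−71/208·15649/1106=-9372/553
back: M2=8−10/71·-9372/553=5744/553
back: M1=-8/5−3/10·5744/553=-2608/553
M: M0=0, M1=-2608/553, M2=5744/553, M3=-9372/553, M4=15649/1106, M5=0
seg 0: a=-1, c=M0/2=0, d=(M1−M0)/(6·2)=-652/1659, b=Δ0−h0·(2M0+M1)/6=4267/1659
seg 1: a=1, c=M1/2=-1304/553, d=(M2−M1)/(6·3)=464/553, b=Δ1−h1·(2M1+M2)/6=-3557/1659
seg 2: a=-4, c=M2/2=2872/553, d=(M3−M2)/(6·1)=-7558/1659, b=Δ2−h2·(2M2+M3)/6=10555/1659
seg 3: a=3, c=M3/2=-4686/553, d=(M4−M3)/(6·2)=34393/13272, b=Δ3−h3·(2M3+M4)/6=5113/1659
seg 4: a=-4, c=M4/2=15649/2212, d=(M5−M4)/(6·1)=-15649/6636, b=Δ4−h4·(2M4+M5)/6=941/3318
t_q=21/4 → seg 2, τ=1/4; S=-4+10555/1659·τ+2872/553·τ²+-7558/1659·τ³=-38153/17696

  seg 0: a=-1 b=4267/1659 c=0 d=-652/1659
  seg 1: a=1 b=-3557/1659 c=-1304/553 d=464/553
  seg 2: a=-4 b=10555/1659 c=2872/553 d=-7558/1659
  seg 3: a=3 b=5113/1659 c=-4686/553 d=34393/13272
  seg 4: a=-4 b=941/3318 c=15649/2212 d=-15649/6636
S(21/4) = -38153/17696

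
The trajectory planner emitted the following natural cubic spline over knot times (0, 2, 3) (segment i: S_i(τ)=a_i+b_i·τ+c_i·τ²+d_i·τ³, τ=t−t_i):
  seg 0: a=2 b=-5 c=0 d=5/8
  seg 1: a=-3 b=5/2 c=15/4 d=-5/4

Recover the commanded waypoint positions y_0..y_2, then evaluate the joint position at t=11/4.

y_0=2 y_1=-3 y_2=2
S(11/4) = 117/256

y_0 = S_0(0) = a_0 = 2
y_1 = S_1(0) = a_1 = -3
y_2 = S_1(1) = 2
t_q=11/4 is in segment 1 (τ=3/4); S_1(τ)=117/256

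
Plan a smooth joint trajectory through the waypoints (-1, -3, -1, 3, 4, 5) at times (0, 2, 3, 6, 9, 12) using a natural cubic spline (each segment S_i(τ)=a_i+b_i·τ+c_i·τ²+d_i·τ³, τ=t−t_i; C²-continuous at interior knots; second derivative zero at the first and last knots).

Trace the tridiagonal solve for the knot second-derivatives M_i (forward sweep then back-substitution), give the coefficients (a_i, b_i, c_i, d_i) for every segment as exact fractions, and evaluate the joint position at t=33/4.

Δ: Δ0=-1, Δ1=2, Δ2=4/3, Δ3=1/3, Δ4=1/3
row 1: diag=6, rhs=18; c'=1/6, d'=3
row 2: denom=8−1·1/6=47/6; d'=(-4−1·3)/(47/6)=-42/47
row 3: denom=12−3·18/47=510/47; d'=(-6−3·-42/47)/(510/47)=-26/85
row 4: denom=12−3·47/170=1899/170; d'=(0−3·-26/85)/(1899/170)=52/633
back: M4=52/633
back: M3=-26/85−47/170·52/633=-208/633
back: M2=-42/47−18/47·-208/633=-162/211
back: M1=3−1/6·-162/211=660/211
M: M0=0, M1=660/211, M2=-162/211, M3=-208/633, M4=52/633, M5=0
seg 0: a=-1, c=M0/2=0, d=(M1−M0)/(6·2)=55/211, b=Δ0−h0·(2M0+M1)/6=-431/211
seg 1: a=-3, c=M1/2=330/211, d=(M2−M1)/(6·1)=-137/211, b=Δ1−h1·(2M1+M2)/6=229/211
seg 2: a=-1, c=M2/2=-81/211, d=(M3−M2)/(6·3)=139/5697, b=Δ2−h2·(2M2+M3)/6=478/211
seg 3: a=3, c=M3/2=-104/633, d=(M4−M3)/(6·3)=130/5697, b=Δ3−h3·(2M3+M4)/6=131/211
seg 4: a=4, c=M4/2=26/633, d=(M5−M4)/(6·3)=-26/5697, b=Δ4−h4·(2M4+M5)/6=53/211
t_q=33/4 → seg 3, τ=9/4; S=3+131/211·τ+-104/633·τ²+130/5697·τ³=25827/6752

  seg 0: a=-1 b=-431/211 c=0 d=55/211
  seg 1: a=-3 b=229/211 c=330/211 d=-137/211
  seg 2: a=-1 b=478/211 c=-81/211 d=139/5697
  seg 3: a=3 b=131/211 c=-104/633 d=130/5697
  seg 4: a=4 b=53/211 c=26/633 d=-26/5697
S(33/4) = 25827/6752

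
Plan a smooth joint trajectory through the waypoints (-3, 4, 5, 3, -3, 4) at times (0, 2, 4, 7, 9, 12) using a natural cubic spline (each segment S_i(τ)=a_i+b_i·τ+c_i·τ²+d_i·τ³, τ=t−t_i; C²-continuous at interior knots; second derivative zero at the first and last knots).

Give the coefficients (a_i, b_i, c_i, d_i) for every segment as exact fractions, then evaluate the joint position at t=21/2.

Δ: Δ0=7/2, Δ1=1/2, Δ2=-2/3, Δ3=-3, Δ4=7/3
row 1: diag=8, rhs=-18; c'=1/4, d'=-9/4
row 2: denom=10−2·1/4=19/2; d'=(-7−2·-9/4)/(19/2)=-5/19
row 3: denom=10−3·6/19=172/19; d'=(-14−3·-5/19)/(172/19)=-251/172
row 4: denom=10−2·19/86=411/43; d'=(32−2·-251/172)/(411/43)=1001/274
back: M4=1001/274
back: M3=-251/172−19/86·1001/274=-621/274
back: M2=-5/19−6/19·-621/274=62/137
back: M1=-9/4−1/4·62/137=-1295/548
M: M0=0, M1=-1295/548, M2=62/137, M3=-621/274, M4=1001/274, M5=0
seg 0: a=-3, c=M0/2=0, d=(M1−M0)/(6·2)=-1295/6576, b=Δ0−h0·(2M0+M1)/6=7049/1644
seg 1: a=4, c=M1/2=-1295/1096, d=(M2−M1)/(6·2)=1543/6576, b=Δ1−h1·(2M1+M2)/6=791/411
seg 2: a=5, c=M2/2=31/137, d=(M3−M2)/(6·3)=-745/4932, b=Δ2−h2·(2M2+M3)/6=23/1644
seg 3: a=3, c=M3/2=-621/548, d=(M4−M3)/(6·2)=811/1644, b=Δ3−h3·(2M3+M4)/6=-2225/822
seg 4: a=-3, c=M4/2=1001/548, d=(M5−M4)/(6·3)=-1001/4932, b=Δ4−h4·(2M4+M5)/6=-1085/822
t_q=21/2 → seg 4, τ=3/2; S=-3+-1085/822·τ+1001/548·τ²+-1001/4932·τ³=-6817/4384

  seg 0: a=-3 b=7049/1644 c=0 d=-1295/6576
  seg 1: a=4 b=791/411 c=-1295/1096 d=1543/6576
  seg 2: a=5 b=23/1644 c=31/137 d=-745/4932
  seg 3: a=3 b=-2225/822 c=-621/548 d=811/1644
  seg 4: a=-3 b=-1085/822 c=1001/548 d=-1001/4932
S(21/2) = -6817/4384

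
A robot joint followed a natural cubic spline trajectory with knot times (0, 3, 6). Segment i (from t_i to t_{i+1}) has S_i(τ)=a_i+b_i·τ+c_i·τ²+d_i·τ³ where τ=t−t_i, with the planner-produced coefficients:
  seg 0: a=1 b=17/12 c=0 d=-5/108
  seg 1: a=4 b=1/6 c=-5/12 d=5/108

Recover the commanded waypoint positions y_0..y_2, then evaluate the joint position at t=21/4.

y_0=1 y_1=4 y_2=2
S(21/4) = 715/256

y_0 = S_0(0) = a_0 = 1
y_1 = S_1(0) = a_1 = 4
y_2 = S_1(3) = 2
t_q=21/4 is in segment 1 (τ=9/4); S_1(τ)=715/256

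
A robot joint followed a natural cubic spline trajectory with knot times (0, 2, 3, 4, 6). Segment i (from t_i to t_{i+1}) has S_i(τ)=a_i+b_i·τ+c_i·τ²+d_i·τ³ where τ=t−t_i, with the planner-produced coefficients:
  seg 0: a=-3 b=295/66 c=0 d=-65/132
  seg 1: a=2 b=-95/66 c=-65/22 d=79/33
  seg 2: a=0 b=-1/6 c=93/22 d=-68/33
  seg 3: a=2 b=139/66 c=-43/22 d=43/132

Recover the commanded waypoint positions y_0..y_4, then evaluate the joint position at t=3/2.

y_0 = S_0(0) = a_0 = -3
y_1 = S_1(0) = a_1 = 2
y_2 = S_2(0) = a_2 = 0
y_3 = S_3(0) = a_3 = 2
y_4 = S_3(2) = 1
t_q=3/2 is in segment 0 (τ=3/2); S_0(τ)=719/352

y_0=-3 y_1=2 y_2=0 y_3=2 y_4=1
S(3/2) = 719/352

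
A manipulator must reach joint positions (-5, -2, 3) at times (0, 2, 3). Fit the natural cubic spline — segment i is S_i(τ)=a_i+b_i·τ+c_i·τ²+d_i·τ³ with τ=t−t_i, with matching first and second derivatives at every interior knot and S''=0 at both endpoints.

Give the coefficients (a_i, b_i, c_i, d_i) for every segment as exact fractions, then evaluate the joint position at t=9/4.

Δ: Δ0=3/2, Δ1=5
row 1: diag=6, rhs=21; c'=1/6, d'=7/2
back: M1=7/2
M: M0=0, M1=7/2, M2=0
seg 0: a=-5, c=M0/2=0, d=(M1−M0)/(6·2)=7/24, b=Δ0−h0·(2M0+M1)/6=1/3
seg 1: a=-2, c=M1/2=7/4, d=(M2−M1)/(6·1)=-7/12, b=Δ1−h1·(2M1+M2)/6=23/6
t_q=9/4 → seg 1, τ=1/4; S=-2+23/6·τ+7/4·τ²+-7/12·τ³=-241/256

  seg 0: a=-5 b=1/3 c=0 d=7/24
  seg 1: a=-2 b=23/6 c=7/4 d=-7/12
S(9/4) = -241/256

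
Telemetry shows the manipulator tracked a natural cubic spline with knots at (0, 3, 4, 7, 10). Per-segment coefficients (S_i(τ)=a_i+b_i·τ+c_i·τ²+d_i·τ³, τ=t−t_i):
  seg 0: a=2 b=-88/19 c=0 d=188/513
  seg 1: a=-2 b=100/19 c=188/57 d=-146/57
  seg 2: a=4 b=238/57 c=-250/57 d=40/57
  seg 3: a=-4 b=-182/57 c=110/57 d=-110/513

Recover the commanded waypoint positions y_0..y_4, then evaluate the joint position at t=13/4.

y_0 = S_0(0) = a_0 = 2
y_1 = S_1(0) = a_1 = -2
y_2 = S_2(0) = a_2 = 4
y_3 = S_3(0) = a_3 = -4
y_4 = S_3(3) = -2
t_q=13/4 is in segment 1 (τ=1/4); S_1(τ)=-315/608

y_0=2 y_1=-2 y_2=4 y_3=-4 y_4=-2
S(13/4) = -315/608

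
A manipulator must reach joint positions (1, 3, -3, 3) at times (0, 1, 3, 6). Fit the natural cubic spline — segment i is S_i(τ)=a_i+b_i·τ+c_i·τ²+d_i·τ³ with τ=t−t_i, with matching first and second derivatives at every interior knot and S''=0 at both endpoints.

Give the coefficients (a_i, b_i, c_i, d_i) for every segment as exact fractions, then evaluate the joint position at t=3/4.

Δ: Δ0=2, Δ1=-3, Δ2=2
row 1: diag=6, rhs=-30; c'=1/3, d'=-5
row 2: denom=10−2·1/3=28/3; d'=(30−2·-5)/(28/3)=30/7
back: M2=30/7
back: M1=-5−1/3·30/7=-45/7
M: M0=0, M1=-45/7, M2=30/7, M3=0
seg 0: a=1, c=M0/2=0, d=(M1−M0)/(6·1)=-15/14, b=Δ0−h0·(2M0+M1)/6=43/14
seg 1: a=3, c=M1/2=-45/14, d=(M2−M1)/(6·2)=25/28, b=Δ1−h1·(2M1+M2)/6=-1/7
seg 2: a=-3, c=M2/2=15/7, d=(M3−M2)/(6·3)=-5/21, b=Δ2−h2·(2M2+M3)/6=-16/7
t_q=3/4 → seg 0, τ=3/4; S=1+43/14·τ+0·τ²+-15/14·τ³=365/128

  seg 0: a=1 b=43/14 c=0 d=-15/14
  seg 1: a=3 b=-1/7 c=-45/14 d=25/28
  seg 2: a=-3 b=-16/7 c=15/7 d=-5/21
S(3/4) = 365/128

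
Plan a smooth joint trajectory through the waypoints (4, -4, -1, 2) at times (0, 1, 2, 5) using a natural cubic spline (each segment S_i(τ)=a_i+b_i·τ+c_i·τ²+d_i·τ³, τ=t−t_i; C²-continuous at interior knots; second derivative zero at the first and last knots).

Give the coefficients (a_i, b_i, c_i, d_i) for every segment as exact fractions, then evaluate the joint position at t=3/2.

  seg 0: a=4 b=-338/31 c=0 d=90/31
  seg 1: a=-4 b=-68/31 c=270/31 d=-109/31
  seg 2: a=-1 b=145/31 c=-57/31 d=19/93
S(3/2) = -833/248

Δ: Δ0=-8, Δ1=3, Δ2=1
row 1: diag=4, rhs=66; c'=1/4, d'=33/2
row 2: denom=8−1·1/4=31/4; d'=(-12−1·33/2)/(31/4)=-114/31
back: M2=-114/31
back: M1=33/2−1/4·-114/31=540/31
M: M0=0, M1=540/31, M2=-114/31, M3=0
seg 0: a=4, c=M0/2=0, d=(M1−M0)/(6·1)=90/31, b=Δ0−h0·(2M0+M1)/6=-338/31
seg 1: a=-4, c=M1/2=270/31, d=(M2−M1)/(6·1)=-109/31, b=Δ1−h1·(2M1+M2)/6=-68/31
seg 2: a=-1, c=M2/2=-57/31, d=(M3−M2)/(6·3)=19/93, b=Δ2−h2·(2M2+M3)/6=145/31
t_q=3/2 → seg 1, τ=1/2; S=-4+-68/31·τ+270/31·τ²+-109/31·τ³=-833/248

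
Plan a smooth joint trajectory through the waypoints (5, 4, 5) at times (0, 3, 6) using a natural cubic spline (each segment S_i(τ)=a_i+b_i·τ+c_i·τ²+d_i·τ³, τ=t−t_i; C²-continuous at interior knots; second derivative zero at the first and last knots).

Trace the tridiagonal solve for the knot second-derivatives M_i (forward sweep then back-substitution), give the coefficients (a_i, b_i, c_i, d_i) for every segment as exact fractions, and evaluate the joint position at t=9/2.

  seg 0: a=5 b=-1/2 c=0 d=1/54
  seg 1: a=4 b=0 c=1/6 d=-1/54
S(9/2) = 69/16

Δ: Δ0=-1/3, Δ1=1/3
row 1: diag=12, rhs=4; c'=1/4, d'=1/3
back: M1=1/3
M: M0=0, M1=1/3, M2=0
seg 0: a=5, c=M0/2=0, d=(M1−M0)/(6·3)=1/54, b=Δ0−h0·(2M0+M1)/6=-1/2
seg 1: a=4, c=M1/2=1/6, d=(M2−M1)/(6·3)=-1/54, b=Δ1−h1·(2M1+M2)/6=0
t_q=9/2 → seg 1, τ=3/2; S=4+0·τ+1/6·τ²+-1/54·τ³=69/16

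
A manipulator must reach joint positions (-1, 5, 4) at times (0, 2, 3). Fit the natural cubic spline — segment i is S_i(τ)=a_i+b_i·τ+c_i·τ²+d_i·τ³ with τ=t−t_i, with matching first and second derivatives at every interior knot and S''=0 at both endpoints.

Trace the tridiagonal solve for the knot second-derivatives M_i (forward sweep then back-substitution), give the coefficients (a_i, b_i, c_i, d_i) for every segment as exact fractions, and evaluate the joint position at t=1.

Δ: Δ0=3, Δ1=-1
row 1: diag=6, rhs=-24; c'=1/6, d'=-4
back: M1=-4
M: M0=0, M1=-4, M2=0
seg 0: a=-1, c=M0/2=0, d=(M1−M0)/(6·2)=-1/3, b=Δ0−h0·(2M0+M1)/6=13/3
seg 1: a=5, c=M1/2=-2, d=(M2−M1)/(6·1)=2/3, b=Δ1−h1·(2M1+M2)/6=1/3
t_q=1 → seg 0, τ=1; S=-1+13/3·τ+0·τ²+-1/3·τ³=3

  seg 0: a=-1 b=13/3 c=0 d=-1/3
  seg 1: a=5 b=1/3 c=-2 d=2/3
S(1) = 3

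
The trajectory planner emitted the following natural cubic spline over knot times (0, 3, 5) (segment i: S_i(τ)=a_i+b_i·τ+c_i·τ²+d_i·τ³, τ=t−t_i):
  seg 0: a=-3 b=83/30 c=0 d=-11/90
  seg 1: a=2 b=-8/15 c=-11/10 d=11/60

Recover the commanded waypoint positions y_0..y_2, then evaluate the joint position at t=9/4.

y_0 = S_0(0) = a_0 = -3
y_1 = S_1(0) = a_1 = 2
y_2 = S_1(2) = -2
t_q=9/4 is in segment 0 (τ=9/4); S_0(τ)=1173/640

y_0=-3 y_1=2 y_2=-2
S(9/4) = 1173/640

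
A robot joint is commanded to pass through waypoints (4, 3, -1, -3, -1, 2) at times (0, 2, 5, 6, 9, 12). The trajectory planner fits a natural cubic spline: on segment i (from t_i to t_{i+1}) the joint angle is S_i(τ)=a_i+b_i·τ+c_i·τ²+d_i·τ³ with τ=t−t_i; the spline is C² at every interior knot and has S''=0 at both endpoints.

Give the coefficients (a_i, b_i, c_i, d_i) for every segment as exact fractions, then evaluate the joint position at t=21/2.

  seg 0: a=4 b=-1615/4038 c=0 d=-101/4038
  seg 1: a=3 b=-2827/4038 c=-101/673 d=-739/36342
  seg 2: a=-1 b=-4340/2019 c=-1345/4038 d=1949/4038
  seg 3: a=-3 b=-1841/1346 c=2251/2019 d=-5291/36342
  seg 4: a=-1 b=936/673 c=-263/1346 d=263/12114
S(21/2) = 7751/10768

Δ: Δ0=-1/2, Δ1=-4/3, Δ2=-2, Δ3=2/3, Δ4=1
row 1: diag=10, rhs=-5; c'=3/10, d'=-1/2
row 2: denom=8−3·3/10=71/10; d'=(-4−3·-1/2)/(71/10)=-25/71
row 3: denom=8−1·10/71=558/71; d'=(16−1·-25/71)/(558/71)=129/62
row 4: denom=12−3·71/186=673/62; d'=(2−3·129/62)/(673/62)=-263/673
back: M4=-263/673
back: M3=129/62−71/186·-263/673=4502/2019
back: M2=-25/71−10/71·4502/2019=-1345/2019
back: M1=-1/2−3/10·-1345/2019=-202/673
M: M0=0, M1=-202/673, M2=-1345/2019, M3=4502/2019, M4=-263/673, M5=0
seg 0: a=4, c=M0/2=0, d=(M1−M0)/(6·2)=-101/4038, b=Δ0−h0·(2M0+M1)/6=-1615/4038
seg 1: a=3, c=M1/2=-101/673, d=(M2−M1)/(6·3)=-739/36342, b=Δ1−h1·(2M1+M2)/6=-2827/4038
seg 2: a=-1, c=M2/2=-1345/4038, d=(M3−M2)/(6·1)=1949/4038, b=Δ2−h2·(2M2+M3)/6=-4340/2019
seg 3: a=-3, c=M3/2=2251/2019, d=(M4−M3)/(6·3)=-5291/36342, b=Δ3−h3·(2M3+M4)/6=-1841/1346
seg 4: a=-1, c=M4/2=-263/1346, d=(M5−M4)/(6·3)=263/12114, b=Δ4−h4·(2M4+M5)/6=936/673
t_q=21/2 → seg 4, τ=3/2; S=-1+936/673·τ+-263/1346·τ²+263/12114·τ³=7751/10768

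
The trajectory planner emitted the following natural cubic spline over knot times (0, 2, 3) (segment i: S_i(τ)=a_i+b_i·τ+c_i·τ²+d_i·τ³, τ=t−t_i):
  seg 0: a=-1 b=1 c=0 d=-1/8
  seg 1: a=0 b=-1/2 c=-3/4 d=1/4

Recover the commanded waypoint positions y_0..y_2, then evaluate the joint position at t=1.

y_0=-1 y_1=0 y_2=-1
S(1) = -1/8

y_0 = S_0(0) = a_0 = -1
y_1 = S_1(0) = a_1 = 0
y_2 = S_1(1) = -1
t_q=1 is in segment 0 (τ=1); S_0(τ)=-1/8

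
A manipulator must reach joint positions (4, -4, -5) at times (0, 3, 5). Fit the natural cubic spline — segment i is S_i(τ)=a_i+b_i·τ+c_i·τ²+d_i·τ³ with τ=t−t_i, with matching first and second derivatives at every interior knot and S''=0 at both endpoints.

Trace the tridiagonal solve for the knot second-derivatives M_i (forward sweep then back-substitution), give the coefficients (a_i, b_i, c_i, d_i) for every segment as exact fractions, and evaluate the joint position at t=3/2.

Δ: Δ0=-8/3, Δ1=-1/2
row 1: diag=10, rhs=13; c'=1/5, d'=13/10
back: M1=13/10
M: M0=0, M1=13/10, M2=0
seg 0: a=4, c=M0/2=0, d=(M1−M0)/(6·3)=13/180, b=Δ0−h0·(2M0+M1)/6=-199/60
seg 1: a=-4, c=M1/2=13/20, d=(M2−M1)/(6·2)=-13/120, b=Δ1−h1·(2M1+M2)/6=-41/30
t_q=3/2 → seg 0, τ=3/2; S=4+-199/60·τ+0·τ²+13/180·τ³=-117/160

  seg 0: a=4 b=-199/60 c=0 d=13/180
  seg 1: a=-4 b=-41/30 c=13/20 d=-13/120
S(3/2) = -117/160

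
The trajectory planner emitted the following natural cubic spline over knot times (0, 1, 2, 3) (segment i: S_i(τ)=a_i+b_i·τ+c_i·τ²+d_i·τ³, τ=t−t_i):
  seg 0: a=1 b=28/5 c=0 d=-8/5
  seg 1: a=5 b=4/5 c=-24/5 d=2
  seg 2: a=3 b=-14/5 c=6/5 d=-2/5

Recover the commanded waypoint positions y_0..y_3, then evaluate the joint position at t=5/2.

y_0 = S_0(0) = a_0 = 1
y_1 = S_1(0) = a_1 = 5
y_2 = S_2(0) = a_2 = 3
y_3 = S_2(1) = 1
t_q=5/2 is in segment 2 (τ=1/2); S_2(τ)=37/20

y_0=1 y_1=5 y_2=3 y_3=1
S(5/2) = 37/20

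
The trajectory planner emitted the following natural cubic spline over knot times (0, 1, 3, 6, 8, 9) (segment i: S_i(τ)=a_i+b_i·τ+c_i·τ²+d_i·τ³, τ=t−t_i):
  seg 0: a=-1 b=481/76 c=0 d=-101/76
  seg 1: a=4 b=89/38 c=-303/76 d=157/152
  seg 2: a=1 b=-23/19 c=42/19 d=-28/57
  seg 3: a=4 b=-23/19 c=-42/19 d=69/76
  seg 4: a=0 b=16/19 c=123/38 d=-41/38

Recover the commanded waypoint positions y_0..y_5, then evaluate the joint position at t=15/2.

y_0=-1 y_1=4 y_2=1 y_3=4 y_4=0 y_5=3
S(15/2) = 167/608

y_0 = S_0(0) = a_0 = -1
y_1 = S_1(0) = a_1 = 4
y_2 = S_2(0) = a_2 = 1
y_3 = S_3(0) = a_3 = 4
y_4 = S_4(0) = a_4 = 0
y_5 = S_4(1) = 3
t_q=15/2 is in segment 3 (τ=3/2); S_3(τ)=167/608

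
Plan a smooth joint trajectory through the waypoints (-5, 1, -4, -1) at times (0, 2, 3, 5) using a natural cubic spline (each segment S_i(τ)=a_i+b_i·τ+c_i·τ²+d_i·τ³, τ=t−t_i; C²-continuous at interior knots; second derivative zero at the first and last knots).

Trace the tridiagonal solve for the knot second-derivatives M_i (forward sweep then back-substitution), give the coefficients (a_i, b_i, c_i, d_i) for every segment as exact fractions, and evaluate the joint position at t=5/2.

  seg 0: a=-5 b=214/35 c=0 d=-109/140
  seg 1: a=1 b=-113/35 c=-327/70 d=29/10
  seg 2: a=-4 b=-271/70 c=141/35 d=-47/70
S(5/2) = -159/112

Δ: Δ0=3, Δ1=-5, Δ2=3/2
row 1: diag=6, rhs=-48; c'=1/6, d'=-8
row 2: denom=6−1·1/6=35/6; d'=(39−1·-8)/(35/6)=282/35
back: M2=282/35
back: M1=-8−1/6·282/35=-327/35
M: M0=0, M1=-327/35, M2=282/35, M3=0
seg 0: a=-5, c=M0/2=0, d=(M1−M0)/(6·2)=-109/140, b=Δ0−h0·(2M0+M1)/6=214/35
seg 1: a=1, c=M1/2=-327/70, d=(M2−M1)/(6·1)=29/10, b=Δ1−h1·(2M1+M2)/6=-113/35
seg 2: a=-4, c=M2/2=141/35, d=(M3−M2)/(6·2)=-47/70, b=Δ2−h2·(2M2+M3)/6=-271/70
t_q=5/2 → seg 1, τ=1/2; S=1+-113/35·τ+-327/70·τ²+29/10·τ³=-159/112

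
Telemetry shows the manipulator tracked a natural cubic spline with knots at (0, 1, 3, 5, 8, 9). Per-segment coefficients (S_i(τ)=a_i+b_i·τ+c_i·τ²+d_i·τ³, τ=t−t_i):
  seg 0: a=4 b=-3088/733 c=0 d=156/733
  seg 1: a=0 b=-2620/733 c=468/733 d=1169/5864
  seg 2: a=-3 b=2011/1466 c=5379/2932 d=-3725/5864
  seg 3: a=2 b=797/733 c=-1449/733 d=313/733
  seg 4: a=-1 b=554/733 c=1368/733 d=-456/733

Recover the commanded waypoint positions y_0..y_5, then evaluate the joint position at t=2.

y_0 = S_0(0) = a_0 = 4
y_1 = S_1(0) = a_1 = 0
y_2 = S_2(0) = a_2 = -3
y_3 = S_3(0) = a_3 = 2
y_4 = S_4(0) = a_4 = -1
y_5 = S_4(1) = 1
t_q=2 is in segment 1 (τ=1); S_1(τ)=-16047/5864

y_0=4 y_1=0 y_2=-3 y_3=2 y_4=-1 y_5=1
S(2) = -16047/5864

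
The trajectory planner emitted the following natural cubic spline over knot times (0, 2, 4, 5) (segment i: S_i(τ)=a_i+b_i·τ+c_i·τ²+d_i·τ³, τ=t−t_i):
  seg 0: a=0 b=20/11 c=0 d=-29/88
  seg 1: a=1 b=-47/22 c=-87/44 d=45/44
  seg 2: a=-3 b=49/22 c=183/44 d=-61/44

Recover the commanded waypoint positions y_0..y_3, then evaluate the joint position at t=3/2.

y_0 = S_0(0) = a_0 = 0
y_1 = S_1(0) = a_1 = 1
y_2 = S_2(0) = a_2 = -3
y_3 = S_2(1) = 2
t_q=3/2 is in segment 0 (τ=3/2); S_0(τ)=1137/704

y_0=0 y_1=1 y_2=-3 y_3=2
S(3/2) = 1137/704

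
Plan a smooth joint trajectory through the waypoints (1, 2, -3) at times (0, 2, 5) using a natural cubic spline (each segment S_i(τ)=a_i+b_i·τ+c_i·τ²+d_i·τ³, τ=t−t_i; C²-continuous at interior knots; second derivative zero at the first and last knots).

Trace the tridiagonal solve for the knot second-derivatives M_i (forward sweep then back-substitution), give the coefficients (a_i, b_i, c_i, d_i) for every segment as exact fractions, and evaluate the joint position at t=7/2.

Δ: Δ0=1/2, Δ1=-5/3
row 1: diag=10, rhs=-13; c'=3/10, d'=-13/10
back: M1=-13/10
M: M0=0, M1=-13/10, M2=0
seg 0: a=1, c=M0/2=0, d=(M1−M0)/(6·2)=-13/120, b=Δ0−h0·(2M0+M1)/6=14/15
seg 1: a=2, c=M1/2=-13/20, d=(M2−M1)/(6·3)=13/180, b=Δ1−h1·(2M1+M2)/6=-11/30
t_q=7/2 → seg 1, τ=3/2; S=2+-11/30·τ+-13/20·τ²+13/180·τ³=37/160

  seg 0: a=1 b=14/15 c=0 d=-13/120
  seg 1: a=2 b=-11/30 c=-13/20 d=13/180
S(7/2) = 37/160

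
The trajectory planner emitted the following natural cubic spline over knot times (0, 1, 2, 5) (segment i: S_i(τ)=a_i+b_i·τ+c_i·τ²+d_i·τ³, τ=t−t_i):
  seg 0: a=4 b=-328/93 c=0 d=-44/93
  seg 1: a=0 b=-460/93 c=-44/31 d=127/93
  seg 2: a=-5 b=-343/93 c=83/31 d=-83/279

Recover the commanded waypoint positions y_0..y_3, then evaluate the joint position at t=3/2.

y_0 = S_0(0) = a_0 = 4
y_1 = S_1(0) = a_1 = 0
y_2 = S_2(0) = a_2 = -5
y_3 = S_2(3) = 0
t_q=3/2 is in segment 1 (τ=1/2); S_1(τ)=-659/248

y_0=4 y_1=0 y_2=-5 y_3=0
S(3/2) = -659/248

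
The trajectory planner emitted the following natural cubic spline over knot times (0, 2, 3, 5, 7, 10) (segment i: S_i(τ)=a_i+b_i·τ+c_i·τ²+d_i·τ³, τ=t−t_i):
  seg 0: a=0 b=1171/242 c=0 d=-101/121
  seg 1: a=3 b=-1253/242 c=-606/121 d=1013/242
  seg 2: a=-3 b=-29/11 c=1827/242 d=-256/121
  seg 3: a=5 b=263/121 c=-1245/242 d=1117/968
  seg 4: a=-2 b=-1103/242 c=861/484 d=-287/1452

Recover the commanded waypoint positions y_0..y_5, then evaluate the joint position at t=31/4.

y_0=0 y_1=3 y_2=-3 y_3=5 y_4=-2 y_5=-5
S(31/4) = -139427/30976

y_0 = S_0(0) = a_0 = 0
y_1 = S_1(0) = a_1 = 3
y_2 = S_2(0) = a_2 = -3
y_3 = S_3(0) = a_3 = 5
y_4 = S_4(0) = a_4 = -2
y_5 = S_4(3) = -5
t_q=31/4 is in segment 4 (τ=3/4); S_4(τ)=-139427/30976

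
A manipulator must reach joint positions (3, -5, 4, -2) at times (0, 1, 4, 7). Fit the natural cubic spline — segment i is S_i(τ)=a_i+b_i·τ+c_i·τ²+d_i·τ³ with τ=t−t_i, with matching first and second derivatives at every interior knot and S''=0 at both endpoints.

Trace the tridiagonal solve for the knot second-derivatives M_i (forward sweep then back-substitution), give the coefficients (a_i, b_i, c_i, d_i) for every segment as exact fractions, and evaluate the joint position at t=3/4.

Δ: Δ0=-8, Δ1=3, Δ2=-2
row 1: diag=8, rhs=66; c'=3/8, d'=33/4
row 2: denom=12−3·3/8=87/8; d'=(-30−3·33/4)/(87/8)=-146/29
back: M2=-146/29
back: M1=33/4−3/8·-146/29=294/29
M: M0=0, M1=294/29, M2=-146/29, M3=0
seg 0: a=3, c=M0/2=0, d=(M1−M0)/(6·1)=49/29, b=Δ0−h0·(2M0+M1)/6=-281/29
seg 1: a=-5, c=M1/2=147/29, d=(M2−M1)/(6·3)=-220/261, b=Δ1−h1·(2M1+M2)/6=-134/29
seg 2: a=4, c=M2/2=-73/29, d=(M3−M2)/(6·3)=73/261, b=Δ2−h2·(2M2+M3)/6=88/29
t_q=3/4 → seg 0, τ=3/4; S=3+-281/29·τ+0·τ²+49/29·τ³=-6597/1856

  seg 0: a=3 b=-281/29 c=0 d=49/29
  seg 1: a=-5 b=-134/29 c=147/29 d=-220/261
  seg 2: a=4 b=88/29 c=-73/29 d=73/261
S(3/4) = -6597/1856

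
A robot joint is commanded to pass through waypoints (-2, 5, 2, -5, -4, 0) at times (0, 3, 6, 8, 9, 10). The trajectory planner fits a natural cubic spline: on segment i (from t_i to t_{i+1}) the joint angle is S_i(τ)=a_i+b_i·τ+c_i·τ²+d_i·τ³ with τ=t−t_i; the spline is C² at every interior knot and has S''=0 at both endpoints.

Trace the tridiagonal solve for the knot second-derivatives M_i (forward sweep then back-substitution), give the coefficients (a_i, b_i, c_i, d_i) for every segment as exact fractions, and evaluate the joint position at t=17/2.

Δ: Δ0=7/3, Δ1=-1, Δ2=-7/2, Δ3=1, Δ4=4
row 1: diag=12, rhs=-20; c'=1/4, d'=-5/3
row 2: denom=10−3·1/4=37/4; d'=(-15−3·-5/3)/(37/4)=-40/37
row 3: denom=6−2·8/37=206/37; d'=(27−2·-40/37)/(206/37)=1079/206
row 4: denom=4−1·37/206=787/206; d'=(18−1·1079/206)/(787/206)=2629/787
back: M4=2629/787
back: M3=1079/206−37/206·2629/787=3650/787
back: M2=-40/37−8/37·3650/787=-1640/787
back: M1=-5/3−1/4·-1640/787=-2705/2361
M: M0=0, M1=-2705/2361, M2=-1640/787, M3=3650/787, M4=2629/787, M5=0
seg 0: a=-2, c=M0/2=0, d=(M1−M0)/(6·3)=-2705/42498, b=Δ0−h0·(2M0+M1)/6=13723/4722
seg 1: a=5, c=M1/2=-2705/4722, d=(M2−M1)/(6·3)=-2215/42498, b=Δ1−h1·(2M1+M2)/6=2804/2361
seg 2: a=2, c=M2/2=-820/787, d=(M3−M2)/(6·2)=2645/4722, b=Δ2−h2·(2M2+M3)/6=-17267/4722
seg 3: a=-5, c=M3/2=1825/787, d=(M4−M3)/(6·1)=-1021/4722, b=Δ3−h3·(2M3+M4)/6=-5207/4722
seg 4: a=-4, c=M4/2=2629/1574, d=(M5−M4)/(6·1)=-2629/4722, b=Δ4−h4·(2M4+M5)/6=6815/2361
t_q=17/2 → seg 3, τ=1/2; S=-5+-5207/4722·τ+1825/787·τ²+-1021/4722·τ³=-62943/12592

  seg 0: a=-2 b=13723/4722 c=0 d=-2705/42498
  seg 1: a=5 b=2804/2361 c=-2705/4722 d=-2215/42498
  seg 2: a=2 b=-17267/4722 c=-820/787 d=2645/4722
  seg 3: a=-5 b=-5207/4722 c=1825/787 d=-1021/4722
  seg 4: a=-4 b=6815/2361 c=2629/1574 d=-2629/4722
S(17/2) = -62943/12592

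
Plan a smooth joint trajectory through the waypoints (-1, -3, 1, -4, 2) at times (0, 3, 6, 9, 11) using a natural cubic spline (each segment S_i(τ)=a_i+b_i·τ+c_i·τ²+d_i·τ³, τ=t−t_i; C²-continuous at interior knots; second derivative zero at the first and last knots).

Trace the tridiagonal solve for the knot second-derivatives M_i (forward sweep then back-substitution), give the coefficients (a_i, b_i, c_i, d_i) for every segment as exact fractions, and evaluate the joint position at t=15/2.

Δ: Δ0=-2/3, Δ1=4/3, Δ2=-5/3, Δ3=3
row 1: diag=12, rhs=12; c'=1/4, d'=1
row 2: denom=12−3·1/4=45/4; d'=(-18−3·1)/(45/4)=-28/15
row 3: denom=10−3·4/15=46/5; d'=(28−3·-28/15)/(46/5)=84/23
back: M3=84/23
back: M2=-28/15−4/15·84/23=-196/69
back: M1=1−1/4·-196/69=118/69
M: M0=0, M1=118/69, M2=-196/69, M3=84/23, M4=0
seg 0: a=-1, c=M0/2=0, d=(M1−M0)/(6·3)=59/621, b=Δ0−h0·(2M0+M1)/6=-35/23
seg 1: a=-3, c=M1/2=59/69, d=(M2−M1)/(6·3)=-157/621, b=Δ1−h1·(2M1+M2)/6=24/23
seg 2: a=1, c=M2/2=-98/69, d=(M3−M2)/(6·3)=224/621, b=Δ2−h2·(2M2+M3)/6=-15/23
seg 3: a=-4, c=M3/2=42/23, d=(M4−M3)/(6·2)=-7/23, b=Δ3−h3·(2M3+M4)/6=13/23
t_q=15/2 → seg 2, τ=3/2; S=1+-15/23·τ+-98/69·τ²+224/621·τ³=-45/23

  seg 0: a=-1 b=-35/23 c=0 d=59/621
  seg 1: a=-3 b=24/23 c=59/69 d=-157/621
  seg 2: a=1 b=-15/23 c=-98/69 d=224/621
  seg 3: a=-4 b=13/23 c=42/23 d=-7/23
S(15/2) = -45/23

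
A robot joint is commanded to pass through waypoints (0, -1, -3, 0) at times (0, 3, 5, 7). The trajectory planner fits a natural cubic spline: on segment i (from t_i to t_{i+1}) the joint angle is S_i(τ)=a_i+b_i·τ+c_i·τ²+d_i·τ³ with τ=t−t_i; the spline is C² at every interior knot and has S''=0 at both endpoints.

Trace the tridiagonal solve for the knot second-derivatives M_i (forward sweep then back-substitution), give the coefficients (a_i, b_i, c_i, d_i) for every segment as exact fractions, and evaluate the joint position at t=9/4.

  seg 0: a=0 b=17/228 c=0 d=-31/684
  seg 1: a=-1 b=-131/114 c=-31/76 d=55/228
  seg 2: a=-3 b=13/114 c=79/76 d=-79/456
S(9/4) = -1695/4864

Δ: Δ0=-1/3, Δ1=-1, Δ2=3/2
row 1: diag=10, rhs=-4; c'=1/5, d'=-2/5
row 2: denom=8−2·1/5=38/5; d'=(15−2·-2/5)/(38/5)=79/38
back: M2=79/38
back: M1=-2/5−1/5·79/38=-31/38
M: M0=0, M1=-31/38, M2=79/38, M3=0
seg 0: a=0, c=M0/2=0, d=(M1−M0)/(6·3)=-31/684, b=Δ0−h0·(2M0+M1)/6=17/228
seg 1: a=-1, c=M1/2=-31/76, d=(M2−M1)/(6·2)=55/228, b=Δ1−h1·(2M1+M2)/6=-131/114
seg 2: a=-3, c=M2/2=79/76, d=(M3−M2)/(6·2)=-79/456, b=Δ2−h2·(2M2+M3)/6=13/114
t_q=9/4 → seg 0, τ=9/4; S=0+17/228·τ+0·τ²+-31/684·τ³=-1695/4864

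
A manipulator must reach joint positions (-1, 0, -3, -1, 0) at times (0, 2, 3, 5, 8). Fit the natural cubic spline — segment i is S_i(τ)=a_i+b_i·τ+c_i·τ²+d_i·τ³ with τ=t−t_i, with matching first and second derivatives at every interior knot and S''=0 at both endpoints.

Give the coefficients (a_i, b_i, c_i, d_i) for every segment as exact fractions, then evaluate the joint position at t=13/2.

Δ: Δ0=1/2, Δ1=-3, Δ2=1, Δ3=1/3
row 1: diag=6, rhs=-21; c'=1/6, d'=-7/2
row 2: denom=6−1·1/6=35/6; d'=(24−1·-7/2)/(35/6)=33/7
row 3: denom=10−2·12/35=326/35; d'=(-4−2·33/7)/(326/35)=-235/163
back: M3=-235/163
back: M2=33/7−12/35·-235/163=849/163
back: M1=-7/2−1/6·849/163=-712/163
M: M0=0, M1=-712/163, M2=849/163, M3=-235/163, M4=0
seg 0: a=-1, c=M0/2=0, d=(M1−M0)/(6·2)=-178/489, b=Δ0−h0·(2M0+M1)/6=1913/978
seg 1: a=0, c=M1/2=-356/163, d=(M2−M1)/(6·1)=1561/978, b=Δ1−h1·(2M1+M2)/6=-2359/978
seg 2: a=-3, c=M2/2=849/326, d=(M3−M2)/(6·2)=-271/489, b=Δ2−h2·(2M2+M3)/6=-974/489
seg 3: a=-1, c=M3/2=-235/326, d=(M4−M3)/(6·3)=235/2934, b=Δ3−h3·(2M3+M4)/6=868/489
t_q=13/2 → seg 3, τ=3/2; S=-1+868/489·τ+-235/326·τ²+235/2934·τ³=811/2608

  seg 0: a=-1 b=1913/978 c=0 d=-178/489
  seg 1: a=0 b=-2359/978 c=-356/163 d=1561/978
  seg 2: a=-3 b=-974/489 c=849/326 d=-271/489
  seg 3: a=-1 b=868/489 c=-235/326 d=235/2934
S(13/2) = 811/2608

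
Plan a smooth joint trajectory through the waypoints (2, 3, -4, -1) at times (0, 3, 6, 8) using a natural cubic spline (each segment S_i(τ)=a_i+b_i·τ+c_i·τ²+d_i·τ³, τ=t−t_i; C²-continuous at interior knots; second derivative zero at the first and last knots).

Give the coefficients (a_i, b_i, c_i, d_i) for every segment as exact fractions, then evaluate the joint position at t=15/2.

Δ: Δ0=1/3, Δ1=-7/3, Δ2=3/2
row 1: diag=12, rhs=-16; c'=1/4, d'=-4/3
row 2: denom=10−3·1/4=37/4; d'=(23−3·-4/3)/(37/4)=108/37
back: M2=108/37
back: M1=-4/3−1/4·108/37=-229/111
M: M0=0, M1=-229/111, M2=108/37, M3=0
seg 0: a=2, c=M0/2=0, d=(M1−M0)/(6·3)=-229/1998, b=Δ0−h0·(2M0+M1)/6=101/74
seg 1: a=3, c=M1/2=-229/222, d=(M2−M1)/(6·3)=553/1998, b=Δ1−h1·(2M1+M2)/6=-64/37
seg 2: a=-4, c=M2/2=54/37, d=(M3−M2)/(6·2)=-9/37, b=Δ2−h2·(2M2+M3)/6=-33/74
t_q=15/2 → seg 2, τ=3/2; S=-4+-33/74·τ+54/37·τ²+-9/37·τ³=-653/296

  seg 0: a=2 b=101/74 c=0 d=-229/1998
  seg 1: a=3 b=-64/37 c=-229/222 d=553/1998
  seg 2: a=-4 b=-33/74 c=54/37 d=-9/37
S(15/2) = -653/296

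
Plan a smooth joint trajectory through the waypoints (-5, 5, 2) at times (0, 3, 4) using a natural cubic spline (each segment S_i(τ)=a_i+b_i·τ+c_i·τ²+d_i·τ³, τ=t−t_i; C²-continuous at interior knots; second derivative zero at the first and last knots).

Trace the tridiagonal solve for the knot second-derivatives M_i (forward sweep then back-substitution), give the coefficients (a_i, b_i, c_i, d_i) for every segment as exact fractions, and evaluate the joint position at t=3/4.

  seg 0: a=-5 b=137/24 c=0 d=-19/72
  seg 1: a=5 b=-17/12 c=-19/8 d=19/24
S(3/4) = -425/512

Δ: Δ0=10/3, Δ1=-3
row 1: diag=8, rhs=-38; c'=1/8, d'=-19/4
back: M1=-19/4
M: M0=0, M1=-19/4, M2=0
seg 0: a=-5, c=M0/2=0, d=(M1−M0)/(6·3)=-19/72, b=Δ0−h0·(2M0+M1)/6=137/24
seg 1: a=5, c=M1/2=-19/8, d=(M2−M1)/(6·1)=19/24, b=Δ1−h1·(2M1+M2)/6=-17/12
t_q=3/4 → seg 0, τ=3/4; S=-5+137/24·τ+0·τ²+-19/72·τ³=-425/512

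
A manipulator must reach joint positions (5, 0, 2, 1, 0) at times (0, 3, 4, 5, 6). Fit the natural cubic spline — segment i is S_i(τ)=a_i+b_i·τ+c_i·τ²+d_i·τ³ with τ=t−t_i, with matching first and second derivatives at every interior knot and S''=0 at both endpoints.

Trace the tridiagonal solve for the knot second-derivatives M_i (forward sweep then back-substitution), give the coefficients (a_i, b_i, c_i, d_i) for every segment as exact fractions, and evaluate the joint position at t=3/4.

  seg 0: a=5 b=-1183/348 c=0 d=67/348
  seg 1: a=0 b=313/174 c=201/116 d=-533/348
  seg 2: a=2 b=233/348 c=-83/29 d=415/348
  seg 3: a=1 b=-257/174 c=83/116 d=-83/348
S(3/4) = 18795/7424

Δ: Δ0=-5/3, Δ1=2, Δ2=-1, Δ3=-1
row 1: diag=8, rhs=22; c'=1/8, d'=11/4
row 2: denom=4−1·1/8=31/8; d'=(-18−1·11/4)/(31/8)=-166/31
row 3: denom=4−1·8/31=116/31; d'=(0−1·-166/31)/(116/31)=83/58
back: M3=83/58
back: M2=-166/31−8/31·83/58=-166/29
back: M1=11/4−1/8·-166/29=201/58
M: M0=0, M1=201/58, M2=-166/29, M3=83/58, M4=0
seg 0: a=5, c=M0/2=0, d=(M1−M0)/(6·3)=67/348, b=Δ0−h0·(2M0+M1)/6=-1183/348
seg 1: a=0, c=M1/2=201/116, d=(M2−M1)/(6·1)=-533/348, b=Δ1−h1·(2M1+M2)/6=313/174
seg 2: a=2, c=M2/2=-83/29, d=(M3−M2)/(6·1)=415/348, b=Δ2−h2·(2M2+M3)/6=233/348
seg 3: a=1, c=M3/2=83/116, d=(M4−M3)/(6·1)=-83/348, b=Δ3−h3·(2M3+M4)/6=-257/174
t_q=3/4 → seg 0, τ=3/4; S=5+-1183/348·τ+0·τ²+67/348·τ³=18795/7424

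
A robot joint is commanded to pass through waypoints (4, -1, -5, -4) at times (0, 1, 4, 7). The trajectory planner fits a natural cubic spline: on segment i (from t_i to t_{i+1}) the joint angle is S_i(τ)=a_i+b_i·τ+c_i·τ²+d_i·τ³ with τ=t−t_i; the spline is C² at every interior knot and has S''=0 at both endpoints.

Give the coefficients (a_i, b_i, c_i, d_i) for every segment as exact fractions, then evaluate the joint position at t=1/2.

Δ: Δ0=-5, Δ1=-4/3, Δ2=1/3
row 1: diag=8, rhs=22; c'=3/8, d'=11/4
row 2: denom=12−3·3/8=87/8; d'=(10−3·11/4)/(87/8)=14/87
back: M2=14/87
back: M1=11/4−3/8·14/87=78/29
M: M0=0, M1=78/29, M2=14/87, M3=0
seg 0: a=4, c=M0/2=0, d=(M1−M0)/(6·1)=13/29, b=Δ0−h0·(2M0+M1)/6=-158/29
seg 1: a=-1, c=M1/2=39/29, d=(M2−M1)/(6·3)=-110/783, b=Δ1−h1·(2M1+M2)/6=-119/29
seg 2: a=-5, c=M2/2=7/87, d=(M3−M2)/(6·3)=-7/783, b=Δ2−h2·(2M2+M3)/6=5/29
t_q=1/2 → seg 0, τ=1/2; S=4+-158/29·τ+0·τ²+13/29·τ³=309/232

  seg 0: a=4 b=-158/29 c=0 d=13/29
  seg 1: a=-1 b=-119/29 c=39/29 d=-110/783
  seg 2: a=-5 b=5/29 c=7/87 d=-7/783
S(1/2) = 309/232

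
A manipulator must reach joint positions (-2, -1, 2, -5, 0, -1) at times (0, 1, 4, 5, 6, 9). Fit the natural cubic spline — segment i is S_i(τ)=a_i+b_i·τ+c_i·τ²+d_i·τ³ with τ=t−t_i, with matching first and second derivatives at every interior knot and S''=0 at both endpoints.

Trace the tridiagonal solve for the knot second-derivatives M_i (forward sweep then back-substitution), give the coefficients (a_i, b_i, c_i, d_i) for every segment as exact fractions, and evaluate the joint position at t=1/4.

Δ: Δ0=1, Δ1=1, Δ2=-7, Δ3=5, Δ4=-1/3
row 1: diag=8, rhs=0; c'=3/8, d'=0
row 2: denom=8−3·3/8=55/8; d'=(-48−3·0)/(55/8)=-384/55
row 3: denom=4−1·8/55=212/55; d'=(72−1·-384/55)/(212/55)=1086/53
row 4: denom=8−1·55/212=1641/212; d'=(-32−1·1086/53)/(1641/212)=-11128/1641
back: M4=-11128/1641
back: M3=1086/53−55/212·-11128/1641=36512/1641
back: M2=-384/55−8/55·36512/1641=-16768/1641
back: M1=0−3/8·-16768/1641=2096/547
M: M0=0, M1=2096/547, M2=-16768/1641, M3=36512/1641, M4=-11128/1641, M5=0
seg 0: a=-2, c=M0/2=0, d=(M1−M0)/(6·1)=1048/1641, b=Δ0−h0·(2M0+M1)/6=593/1641
seg 1: a=-1, c=M1/2=1048/547, d=(M2−M1)/(6·3)=-11528/14769, b=Δ1−h1·(2M1+M2)/6=3737/1641
seg 2: a=2, c=M2/2=-8384/1641, d=(M3−M2)/(6·1)=2960/547, b=Δ2−h2·(2M2+M3)/6=-11983/1641
seg 3: a=-5, c=M3/2=18256/1641, d=(M4−M3)/(6·1)=-7940/1641, b=Δ3−h3·(2M3+M4)/6=-2111/1641
seg 4: a=0, c=M4/2=-5564/1641, d=(M5−M4)/(6·3)=5564/14769, b=Δ4−h4·(2M4+M5)/6=3527/547
t_q=1/4 → seg 0, τ=1/4; S=-2+593/1641·τ+0·τ²+1048/1641·τ³=-8313/4376

  seg 0: a=-2 b=593/1641 c=0 d=1048/1641
  seg 1: a=-1 b=3737/1641 c=1048/547 d=-11528/14769
  seg 2: a=2 b=-11983/1641 c=-8384/1641 d=2960/547
  seg 3: a=-5 b=-2111/1641 c=18256/1641 d=-7940/1641
  seg 4: a=0 b=3527/547 c=-5564/1641 d=5564/14769
S(1/4) = -8313/4376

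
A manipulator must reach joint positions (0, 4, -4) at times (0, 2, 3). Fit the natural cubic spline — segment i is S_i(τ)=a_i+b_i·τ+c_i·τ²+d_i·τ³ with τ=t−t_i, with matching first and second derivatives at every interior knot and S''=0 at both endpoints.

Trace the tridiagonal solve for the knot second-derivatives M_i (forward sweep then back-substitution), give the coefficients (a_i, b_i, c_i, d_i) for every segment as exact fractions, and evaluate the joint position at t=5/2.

Δ: Δ0=2, Δ1=-8
row 1: diag=6, rhs=-60; c'=1/6, d'=-10
back: M1=-10
M: M0=0, M1=-10, M2=0
seg 0: a=0, c=M0/2=0, d=(M1−M0)/(6·2)=-5/6, b=Δ0−h0·(2M0+M1)/6=16/3
seg 1: a=4, c=M1/2=-5, d=(M2−M1)/(6·1)=5/3, b=Δ1−h1·(2M1+M2)/6=-14/3
t_q=5/2 → seg 1, τ=1/2; S=4+-14/3·τ+-5·τ²+5/3·τ³=5/8

  seg 0: a=0 b=16/3 c=0 d=-5/6
  seg 1: a=4 b=-14/3 c=-5 d=5/3
S(5/2) = 5/8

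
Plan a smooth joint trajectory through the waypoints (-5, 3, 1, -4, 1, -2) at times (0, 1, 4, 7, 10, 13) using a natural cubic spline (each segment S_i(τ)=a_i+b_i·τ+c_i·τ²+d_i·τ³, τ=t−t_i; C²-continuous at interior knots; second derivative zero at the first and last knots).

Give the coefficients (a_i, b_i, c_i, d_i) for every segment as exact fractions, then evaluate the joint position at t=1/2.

Δ: Δ0=8, Δ1=-2/3, Δ2=-5/3, Δ3=5/3, Δ4=-1
row 1: diag=8, rhs=-52; c'=3/8, d'=-13/2
row 2: denom=12−3·3/8=87/8; d'=(-6−3·-13/2)/(87/8)=36/29
row 3: denom=12−3·8/29=324/29; d'=(20−3·36/29)/(324/29)=118/81
row 4: denom=12−3·29/108=403/36; d'=(-16−3·118/81)/(403/36)=-2200/1209
back: M4=-2200/1209
back: M3=118/81−29/108·-2200/1209=784/403
back: M2=36/29−8/29·784/403=284/403
back: M1=-13/2−3/8·284/403=-2726/403
M: M0=0, M1=-2726/403, M2=284/403, M3=784/403, M4=-2200/1209, M5=0
seg 0: a=-5, c=M0/2=0, d=(M1−M0)/(6·1)=-1363/1209, b=Δ0−h0·(2M0+M1)/6=11035/1209
seg 1: a=3, c=M1/2=-1363/403, d=(M2−M1)/(6·3)=1505/3627, b=Δ1−h1·(2M1+M2)/6=6946/1209
seg 2: a=1, c=M2/2=142/403, d=(M3−M2)/(6·3)=250/3627, b=Δ2−h2·(2M2+M3)/6=-311/93
seg 3: a=-4, c=M3/2=392/403, d=(M4−M3)/(6·3)=-2276/10881, b=Δ3−h3·(2M3+M4)/6=763/1209
seg 4: a=1, c=M4/2=-1100/1209, d=(M5−M4)/(6·3)=1100/10881, b=Δ4−h4·(2M4+M5)/6=991/1209
t_q=1/2 → seg 0, τ=1/2; S=-5+11035/1209·τ+0·τ²+-1363/1209·τ³=-1861/3224

  seg 0: a=-5 b=11035/1209 c=0 d=-1363/1209
  seg 1: a=3 b=6946/1209 c=-1363/403 d=1505/3627
  seg 2: a=1 b=-311/93 c=142/403 d=250/3627
  seg 3: a=-4 b=763/1209 c=392/403 d=-2276/10881
  seg 4: a=1 b=991/1209 c=-1100/1209 d=1100/10881
S(1/2) = -1861/3224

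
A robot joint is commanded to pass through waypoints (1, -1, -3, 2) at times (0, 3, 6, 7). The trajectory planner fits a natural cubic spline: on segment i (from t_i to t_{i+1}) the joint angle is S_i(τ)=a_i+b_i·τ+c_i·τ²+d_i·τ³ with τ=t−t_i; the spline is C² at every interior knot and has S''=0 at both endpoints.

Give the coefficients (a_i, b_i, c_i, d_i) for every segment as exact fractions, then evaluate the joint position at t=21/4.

  seg 0: a=1 b=-7/87 c=0 d=-17/261
  seg 1: a=-1 b=-160/87 c=-17/29 d=85/261
  seg 2: a=-3 b=299/87 c=68/29 d=-68/87
S(21/4) = -8159/1856

Δ: Δ0=-2/3, Δ1=-2/3, Δ2=5
row 1: diag=12, rhs=0; c'=1/4, d'=0
row 2: denom=8−3·1/4=29/4; d'=(34−3·0)/(29/4)=136/29
back: M2=136/29
back: M1=0−1/4·136/29=-34/29
M: M0=0, M1=-34/29, M2=136/29, M3=0
seg 0: a=1, c=M0/2=0, d=(M1−M0)/(6·3)=-17/261, b=Δ0−h0·(2M0+M1)/6=-7/87
seg 1: a=-1, c=M1/2=-17/29, d=(M2−M1)/(6·3)=85/261, b=Δ1−h1·(2M1+M2)/6=-160/87
seg 2: a=-3, c=M2/2=68/29, d=(M3−M2)/(6·1)=-68/87, b=Δ2−h2·(2M2+M3)/6=299/87
t_q=21/4 → seg 1, τ=9/4; S=-1+-160/87·τ+-17/29·τ²+85/261·τ³=-8159/1856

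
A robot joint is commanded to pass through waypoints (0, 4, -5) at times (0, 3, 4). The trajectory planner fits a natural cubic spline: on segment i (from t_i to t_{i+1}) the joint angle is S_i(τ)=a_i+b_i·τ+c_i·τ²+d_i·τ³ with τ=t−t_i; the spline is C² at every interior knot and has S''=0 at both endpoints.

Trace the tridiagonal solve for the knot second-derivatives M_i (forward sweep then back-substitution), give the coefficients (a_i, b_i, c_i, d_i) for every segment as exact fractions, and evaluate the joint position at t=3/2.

  seg 0: a=0 b=125/24 c=0 d=-31/72
  seg 1: a=4 b=-77/12 c=-31/8 d=31/24
S(3/2) = 407/64

Δ: Δ0=4/3, Δ1=-9
row 1: diag=8, rhs=-62; c'=1/8, d'=-31/4
back: M1=-31/4
M: M0=0, M1=-31/4, M2=0
seg 0: a=0, c=M0/2=0, d=(M1−M0)/(6·3)=-31/72, b=Δ0−h0·(2M0+M1)/6=125/24
seg 1: a=4, c=M1/2=-31/8, d=(M2−M1)/(6·1)=31/24, b=Δ1−h1·(2M1+M2)/6=-77/12
t_q=3/2 → seg 0, τ=3/2; S=0+125/24·τ+0·τ²+-31/72·τ³=407/64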